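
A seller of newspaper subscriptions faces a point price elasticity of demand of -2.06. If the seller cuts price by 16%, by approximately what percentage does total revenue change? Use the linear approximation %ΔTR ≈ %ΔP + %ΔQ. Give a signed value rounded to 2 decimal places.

+16.96%

%ΔQ ≈ Ed × %ΔP = (-2.06) × (-16%) = +32.9600%
%ΔTR ≈ %ΔP + %ΔQ = (-16%) + (+32.9600%) = +16.9600%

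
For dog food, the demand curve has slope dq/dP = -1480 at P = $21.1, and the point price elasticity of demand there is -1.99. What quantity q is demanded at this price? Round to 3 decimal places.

15692.462

Ed = (dq/dP)·(P/q) ⇒ q = (dq/dP)·P/Ed = (-1480)·21.1/(-1.99) = 15692.46231…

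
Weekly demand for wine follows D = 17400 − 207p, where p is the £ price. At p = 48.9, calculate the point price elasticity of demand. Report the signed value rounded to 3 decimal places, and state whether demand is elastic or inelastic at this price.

-1.391; elastic

dD/dp = −207. At p = 48.9, D = 17400 − 207(48.9) = 7277.7.
Ed = (dD/dp)·(p/D) = −207 × (48.9/7277.7) = -1.39086…
|Ed| = 1.391 > 1, so demand is elastic.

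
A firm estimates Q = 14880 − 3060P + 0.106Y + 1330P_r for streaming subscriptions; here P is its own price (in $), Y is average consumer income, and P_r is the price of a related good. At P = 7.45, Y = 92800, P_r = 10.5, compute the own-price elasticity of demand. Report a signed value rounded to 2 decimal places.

-1.44

At the given values, Q = 14880 − 3060(7.45) + 0.106(92800) + 1330(10.5) = 15884.8.
∂Q/∂P = −3060.
E = (-3060) × (7.45/15884.8) = -1.4351…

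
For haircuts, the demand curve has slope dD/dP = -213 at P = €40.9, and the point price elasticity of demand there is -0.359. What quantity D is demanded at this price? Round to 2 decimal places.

24266.57

Ed = (dD/dP)·(P/D) ⇒ D = (dD/dP)·P/Ed = (-213)·40.9/(-0.359) = 24266.5738…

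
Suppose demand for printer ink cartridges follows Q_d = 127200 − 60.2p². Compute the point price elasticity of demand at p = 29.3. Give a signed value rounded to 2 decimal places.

-1.37

dQ_d/dp = −2·60.2·p = -3527.72. At p = 29.3, Q_d = 75518.902.
Ed = (dQ_d/dp)·(p/Q_d) = (-3527.72) × (29.3/75518.902) = -1.3686…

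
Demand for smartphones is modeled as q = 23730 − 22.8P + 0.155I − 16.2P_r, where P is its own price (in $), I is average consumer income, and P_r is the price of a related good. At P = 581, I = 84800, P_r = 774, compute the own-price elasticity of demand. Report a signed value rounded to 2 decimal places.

At the given values, q = 23730 − 22.8(581) + 0.155(84800) − 16.2(774) = 11088.4.
∂q/∂P = −22.8.
E = (-22.8) × (581/11088.4) = -1.1946…

-1.19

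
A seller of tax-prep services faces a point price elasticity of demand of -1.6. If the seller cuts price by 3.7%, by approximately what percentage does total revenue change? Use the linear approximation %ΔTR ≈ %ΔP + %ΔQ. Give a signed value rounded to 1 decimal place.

%ΔQ ≈ Ed × %ΔP = (-1.6) × (-3.7%) = +5.9200%
%ΔTR ≈ %ΔP + %ΔQ = (-3.7%) + (+5.9200%) = +2.2200%

+2.2%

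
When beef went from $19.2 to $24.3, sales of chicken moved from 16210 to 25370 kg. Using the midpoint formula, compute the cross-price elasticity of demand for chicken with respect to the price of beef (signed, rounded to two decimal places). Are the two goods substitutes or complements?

%ΔQ_{chicken} = (25370 − 16210)/avg = 9160/20790 = 0.440596…
%ΔP_{beef} = (24.3 − 19.2)/avg = 5.1/21.75 = 0.234482…
E_cross = (9160/20790) / (5.1/21.75) = 1.8790…
E_cross > 0 ⇒ the goods are substitutes.

1.88; substitutes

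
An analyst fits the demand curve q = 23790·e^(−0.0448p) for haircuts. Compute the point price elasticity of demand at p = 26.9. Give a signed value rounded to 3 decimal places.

dq/dp = −0.0448·q = -319.371. At p = 26.9, q = 7128.82.
Ed = (dq/dp)·(p/q) = (-319.371) × (26.9/7128.82) = -1.20512

-1.205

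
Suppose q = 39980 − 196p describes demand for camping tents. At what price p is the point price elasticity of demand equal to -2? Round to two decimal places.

Ed = −196p/(39980 − 196p). Set this equal to -2:
196p = 2·(39980 − 196p) ⇒ 196p(1 + 2) = 2·39980
p = 2·39980 / (196·3) = 135.9863…

135.99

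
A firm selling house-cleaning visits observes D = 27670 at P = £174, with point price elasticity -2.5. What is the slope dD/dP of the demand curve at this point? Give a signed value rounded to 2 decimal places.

Ed = (dD/dP)·(P/D) ⇒ dD/dP = Ed·D/P = (-2.5)·27670/174 = -397.5574…

-397.56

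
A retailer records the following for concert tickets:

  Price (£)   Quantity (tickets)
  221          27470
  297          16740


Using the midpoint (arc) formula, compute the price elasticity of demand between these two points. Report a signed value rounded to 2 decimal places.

-1.65

%ΔQ = (16740 − 27470) / [(27470 + 16740)/2] = -10730/22105 = -0.485410…
%ΔP = (297 − 221) / [(221 + 297)/2] = 76/259 = 0.293436…
Arc Ed = %ΔQ / %ΔP = (-10730/22105) / (76/259) = -1.6542…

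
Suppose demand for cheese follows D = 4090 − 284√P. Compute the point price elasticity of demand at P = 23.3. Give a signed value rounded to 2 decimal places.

-0.25

dD/dP = −284/(2√P) = -29.4178. At P = 23.3, D = 2719.13.
Ed = (dD/dP)·(P/D) = (-29.4178) × (23.3/2719.13) = -0.2520…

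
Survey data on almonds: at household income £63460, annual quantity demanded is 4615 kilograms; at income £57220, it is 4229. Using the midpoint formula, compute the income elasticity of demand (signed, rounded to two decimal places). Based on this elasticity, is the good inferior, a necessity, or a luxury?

0.84; necessity

%ΔQ = (4229 − 4615)/[( 4615 + 4229)/2] = -386/4422 = -0.087290…
%ΔIncome = (57220 − 63460)/[( 63460 + 57220)/2] = -6240/60340 = -0.103413…
E_income = (-386/4422) / (-6240/60340) = 0.8440…
0 < E_income < 1 ⇒ normal good, necessity.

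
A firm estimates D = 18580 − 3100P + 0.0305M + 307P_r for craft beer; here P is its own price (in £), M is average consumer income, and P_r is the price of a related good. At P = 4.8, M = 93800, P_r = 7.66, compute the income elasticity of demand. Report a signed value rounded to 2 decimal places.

At the given values, D = 18580 − 3100(4.8) + 0.0305(93800) + 307(7.66) = 8912.52.
∂D/∂M = 0.0305.
E = (0.0305) × (93800/8912.52) = 0.3209…

0.32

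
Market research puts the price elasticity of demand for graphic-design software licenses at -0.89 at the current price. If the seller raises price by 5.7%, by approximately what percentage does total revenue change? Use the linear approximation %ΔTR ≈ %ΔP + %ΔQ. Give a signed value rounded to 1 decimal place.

+0.6%

%ΔQ ≈ Ed × %ΔP = (-0.89) × (+5.7%) = -5.0730%
%ΔTR ≈ %ΔP + %ΔQ = (+5.7%) + (-5.0730%) = +0.6270%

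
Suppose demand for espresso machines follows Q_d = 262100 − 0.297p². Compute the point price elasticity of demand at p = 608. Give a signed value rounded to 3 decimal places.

-1.442

dQ_d/dp = −2·0.297·p = -361.152. At p = 608, Q_d = 152309.792.
Ed = (dQ_d/dp)·(p/Q_d) = (-361.152) × (608/152309.792) = -1.44166…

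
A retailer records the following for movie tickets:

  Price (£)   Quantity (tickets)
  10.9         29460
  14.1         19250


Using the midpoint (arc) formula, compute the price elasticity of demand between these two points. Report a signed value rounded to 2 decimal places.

%ΔQ = (19250 − 29460) / [(29460 + 19250)/2] = -10210/24355 = -0.419215…
%ΔP = (14.1 − 10.9) / [(10.9 + 14.1)/2] = 3.2/12.5 = 0.256
Arc Ed = %ΔQ / %ΔP = (-10210/24355) / (3.2/12.5) = -1.6375…

-1.64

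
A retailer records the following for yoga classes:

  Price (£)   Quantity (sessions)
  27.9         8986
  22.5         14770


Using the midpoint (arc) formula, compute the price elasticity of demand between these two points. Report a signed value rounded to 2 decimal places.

%ΔQ = (14770 − 8986) / [(8986 + 14770)/2] = 5784/11878 = 0.486950…
%ΔP = (22.5 − 27.9) / [(27.9 + 22.5)/2] = -5.4/25.2 = -0.214285…
Arc Ed = %ΔQ / %ΔP = (5784/11878) / (-5.4/25.2) = -2.2724…

-2.27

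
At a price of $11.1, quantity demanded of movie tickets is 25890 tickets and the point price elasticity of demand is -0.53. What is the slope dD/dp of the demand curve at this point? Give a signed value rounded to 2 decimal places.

-1236.19

Ed = (dD/dp)·(p/D) ⇒ dD/dp = Ed·D/p = (-0.53)·25890/11.1 = -1236.1891…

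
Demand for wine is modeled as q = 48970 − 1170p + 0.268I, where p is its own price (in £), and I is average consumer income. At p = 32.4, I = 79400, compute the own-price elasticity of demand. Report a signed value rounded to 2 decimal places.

At the given values, q = 48970 − 1170(32.4) + 0.268(79400) = 32341.2.
∂q/∂p = −1170.
E = (-1170) × (32.4/32341.2) = -1.1721…

-1.17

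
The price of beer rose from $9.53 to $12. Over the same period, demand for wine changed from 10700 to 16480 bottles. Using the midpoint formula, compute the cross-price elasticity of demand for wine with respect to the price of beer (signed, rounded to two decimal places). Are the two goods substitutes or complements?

%ΔQ_{wine} = (16480 − 10700)/avg = 5780/13590 = 0.425312…
%ΔP_{beer} = (12 − 9.53)/avg = 2.47/10.765 = 0.229447…
E_cross = (5780/13590) / (2.47/10.765) = 1.8536…
E_cross > 0 ⇒ the goods are substitutes.

1.85; substitutes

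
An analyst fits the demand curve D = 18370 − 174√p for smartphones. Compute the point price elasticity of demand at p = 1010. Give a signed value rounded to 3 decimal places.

-0.215

dD/dp = −174/(2√p) = -2.73753. At p = 1010, D = 12840.2.
Ed = (dD/dp)·(p/D) = (-2.73753) × (1010/12840.2) = -0.21533…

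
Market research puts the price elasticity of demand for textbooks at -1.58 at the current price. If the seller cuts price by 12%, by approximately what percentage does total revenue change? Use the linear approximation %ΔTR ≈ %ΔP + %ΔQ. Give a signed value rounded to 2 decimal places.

%ΔQ ≈ Ed × %ΔP = (-1.58) × (-12%) = +18.9600%
%ΔTR ≈ %ΔP + %ΔQ = (-12%) + (+18.9600%) = +6.9600%

+6.96%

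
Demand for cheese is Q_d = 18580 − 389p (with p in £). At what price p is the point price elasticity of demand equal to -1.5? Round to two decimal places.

28.66

Ed = −389p/(18580 − 389p). Set this equal to -1.5:
389p = 1.5·(18580 − 389p) ⇒ 389p(1 + 1.5) = 1.5·18580
p = 1.5·18580 / (389·2.5) = 28.6580…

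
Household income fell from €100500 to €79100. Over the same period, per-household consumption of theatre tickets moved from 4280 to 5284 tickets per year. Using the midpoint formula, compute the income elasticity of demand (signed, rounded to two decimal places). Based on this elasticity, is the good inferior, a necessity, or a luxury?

-0.88; inferior

%ΔQ = (5284 − 4280)/[( 4280 + 5284)/2] = 1004/4782 = 0.209953…
%ΔIncome = (79100 − 100500)/[( 100500 + 79100)/2] = -21400/89800 = -0.238307…
E_income = (1004/4782) / (-21400/89800) = -0.8810…
E_income < 0 ⇒ inferior good.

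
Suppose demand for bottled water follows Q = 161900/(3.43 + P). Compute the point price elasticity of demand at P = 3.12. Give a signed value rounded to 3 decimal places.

dQ/dP = −161900/(3.43 + P)² = -3773.67. At P = 3.12, Q = 24717.6.
Ed = (dQ/dP)·(P/Q) = (-3773.67) × (3.12/24717.6) = -0.47633…

-0.476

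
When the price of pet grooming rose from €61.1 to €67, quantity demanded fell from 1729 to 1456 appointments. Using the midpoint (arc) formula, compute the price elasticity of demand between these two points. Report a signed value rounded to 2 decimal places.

%ΔQ = (1456 − 1729) / [(1729 + 1456)/2] = -273/1592.5 = -0.171428…
%ΔP = (67 − 61.1) / [(61.1 + 67)/2] = 5.9/64.05 = 0.092115…
Arc Ed = %ΔQ / %ΔP = (-273/1592.5) / (5.9/64.05) = -1.8610…

-1.86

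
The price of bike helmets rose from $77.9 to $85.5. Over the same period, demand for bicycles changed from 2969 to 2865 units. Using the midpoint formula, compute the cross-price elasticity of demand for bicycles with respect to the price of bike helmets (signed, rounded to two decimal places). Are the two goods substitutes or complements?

%ΔQ_{bicycles} = (2865 − 2969)/avg = -104/2917 = -0.035653…
%ΔP_{bike helmets} = (85.5 − 77.9)/avg = 7.6/81.7 = 0.093023…
E_cross = (-104/2917) / (7.6/81.7) = -0.3832…
E_cross < 0 ⇒ the goods are complements.

-0.38; complements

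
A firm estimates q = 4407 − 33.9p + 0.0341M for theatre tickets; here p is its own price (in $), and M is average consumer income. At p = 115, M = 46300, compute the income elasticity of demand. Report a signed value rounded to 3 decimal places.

0.756

At the given values, q = 4407 − 33.9(115) + 0.0341(46300) = 2087.33.
∂q/∂M = 0.0341.
E = (0.0341) × (46300/2087.33) = 0.75638…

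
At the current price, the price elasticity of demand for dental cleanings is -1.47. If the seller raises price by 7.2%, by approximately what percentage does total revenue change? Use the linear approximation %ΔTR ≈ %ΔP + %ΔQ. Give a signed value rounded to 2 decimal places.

-3.38%

%ΔQ ≈ Ed × %ΔP = (-1.47) × (+7.2%) = -10.5840%
%ΔTR ≈ %ΔP + %ΔQ = (+7.2%) + (-10.5840%) = -3.3840%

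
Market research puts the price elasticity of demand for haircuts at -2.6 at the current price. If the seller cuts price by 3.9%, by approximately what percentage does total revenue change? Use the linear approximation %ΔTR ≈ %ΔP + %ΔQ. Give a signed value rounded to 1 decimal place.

+6.2%

%ΔQ ≈ Ed × %ΔP = (-2.6) × (-3.9%) = +10.1400%
%ΔTR ≈ %ΔP + %ΔQ = (-3.9%) + (+10.1400%) = +6.2400%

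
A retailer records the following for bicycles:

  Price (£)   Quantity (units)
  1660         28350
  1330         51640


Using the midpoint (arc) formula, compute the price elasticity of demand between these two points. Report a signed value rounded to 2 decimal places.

%ΔQ = (51640 − 28350) / [(28350 + 51640)/2] = 23290/39995 = 0.582322…
%ΔP = (1330 − 1660) / [(1660 + 1330)/2] = -330/1495 = -0.220735…
Arc Ed = %ΔQ / %ΔP = (23290/39995) / (-330/1495) = -2.6380…

-2.64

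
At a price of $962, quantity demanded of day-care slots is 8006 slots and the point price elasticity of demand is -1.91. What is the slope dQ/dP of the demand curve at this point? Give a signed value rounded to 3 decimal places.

-15.895

Ed = (dQ/dP)·(P/Q) ⇒ dQ/dP = Ed·Q/P = (-1.91)·8006/962 = -15.89548…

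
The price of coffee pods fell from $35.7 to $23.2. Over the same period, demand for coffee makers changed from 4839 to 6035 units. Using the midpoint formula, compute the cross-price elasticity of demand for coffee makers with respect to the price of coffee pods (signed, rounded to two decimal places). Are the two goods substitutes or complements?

%ΔQ_{coffee makers} = (6035 − 4839)/avg = 1196/5437 = 0.219974…
%ΔP_{coffee pods} = (23.2 − 35.7)/avg = -12.5/29.45 = -0.424448…
E_cross = (1196/5437) / (-12.5/29.45) = -0.5182…
E_cross < 0 ⇒ the goods are complements.

-0.52; complements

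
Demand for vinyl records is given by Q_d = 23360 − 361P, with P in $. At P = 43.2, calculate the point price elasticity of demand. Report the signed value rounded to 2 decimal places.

-2.01

dQ_d/dP = −361. At P = 43.2, Q_d = 23360 − 361(43.2) = 7764.8.
Ed = (dQ_d/dP)·(P/Q_d) = −361 × (43.2/7764.8) = -2.0084…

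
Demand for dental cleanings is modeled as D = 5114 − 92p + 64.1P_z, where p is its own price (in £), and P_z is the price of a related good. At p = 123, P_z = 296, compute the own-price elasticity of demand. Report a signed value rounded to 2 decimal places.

At the given values, D = 5114 − 92(123) + 64.1(296) = 12771.6.
∂D/∂p = −92.
E = (-92) × (123/12771.6) = -0.8860…

-0.89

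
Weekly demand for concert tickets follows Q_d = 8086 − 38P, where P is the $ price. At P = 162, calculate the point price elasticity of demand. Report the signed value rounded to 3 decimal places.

-3.190

dQ_d/dP = −38. At P = 162, Q_d = 8086 − 38(162) = 1930.
Ed = (dQ_d/dP)·(P/Q_d) = −38 × (162/1930) = -3.18963…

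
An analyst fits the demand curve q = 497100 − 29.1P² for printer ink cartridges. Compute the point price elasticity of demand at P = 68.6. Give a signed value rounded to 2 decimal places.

-0.76

dq/dP = −2·29.1·P = -3992.52. At P = 68.6, q = 360156.564.
Ed = (dq/dP)·(P/q) = (-3992.52) × (68.6/360156.564) = -0.7604…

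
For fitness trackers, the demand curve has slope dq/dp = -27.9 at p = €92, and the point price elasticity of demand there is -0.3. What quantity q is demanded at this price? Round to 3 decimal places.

8556.000

Ed = (dq/dp)·(p/q) ⇒ q = (dq/dp)·p/Ed = (-27.9)·92/(-0.3) = 8556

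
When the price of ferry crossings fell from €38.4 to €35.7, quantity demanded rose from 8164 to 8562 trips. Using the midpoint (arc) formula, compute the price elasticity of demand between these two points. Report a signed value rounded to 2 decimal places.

-0.65

%ΔQ = (8562 − 8164) / [(8164 + 8562)/2] = 398/8363 = 0.047590…
%ΔP = (35.7 − 38.4) / [(38.4 + 35.7)/2] = -2.7/37.05 = -0.072874…
Arc Ed = %ΔQ / %ΔP = (398/8363) / (-2.7/37.05) = -0.6530…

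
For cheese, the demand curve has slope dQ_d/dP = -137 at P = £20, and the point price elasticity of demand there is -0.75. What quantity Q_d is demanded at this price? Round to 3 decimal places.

3653.333

Ed = (dQ_d/dP)·(P/Q_d) ⇒ Q_d = (dQ_d/dP)·P/Ed = (-137)·20/(-0.75) = 3653.33333…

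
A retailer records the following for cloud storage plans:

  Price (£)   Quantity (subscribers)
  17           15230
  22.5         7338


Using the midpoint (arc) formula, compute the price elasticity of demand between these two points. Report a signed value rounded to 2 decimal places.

-2.51

%ΔQ = (7338 − 15230) / [(15230 + 7338)/2] = -7892/11284 = -0.699397…
%ΔP = (22.5 − 17) / [(17 + 22.5)/2] = 5.5/19.75 = 0.278481…
Arc Ed = %ΔQ / %ΔP = (-7892/11284) / (5.5/19.75) = -2.5114…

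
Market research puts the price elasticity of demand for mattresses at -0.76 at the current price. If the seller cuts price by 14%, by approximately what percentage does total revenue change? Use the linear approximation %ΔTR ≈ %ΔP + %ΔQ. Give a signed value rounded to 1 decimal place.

-3.4%

%ΔQ ≈ Ed × %ΔP = (-0.76) × (-14%) = +10.6400%
%ΔTR ≈ %ΔP + %ΔQ = (-14%) + (+10.6400%) = -3.3600%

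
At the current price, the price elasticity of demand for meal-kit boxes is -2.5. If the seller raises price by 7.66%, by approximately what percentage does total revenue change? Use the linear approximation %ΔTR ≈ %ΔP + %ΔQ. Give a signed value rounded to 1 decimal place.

-11.5%

%ΔQ ≈ Ed × %ΔP = (-2.5) × (+7.66%) = -19.1500%
%ΔTR ≈ %ΔP + %ΔQ = (+7.66%) + (-19.1500%) = -11.4900%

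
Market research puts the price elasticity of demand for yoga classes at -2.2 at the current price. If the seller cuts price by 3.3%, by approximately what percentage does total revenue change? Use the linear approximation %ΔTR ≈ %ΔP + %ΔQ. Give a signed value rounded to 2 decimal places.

%ΔQ ≈ Ed × %ΔP = (-2.2) × (-3.3%) = +7.2600%
%ΔTR ≈ %ΔP + %ΔQ = (-3.3%) + (+7.2600%) = +3.9600%

+3.96%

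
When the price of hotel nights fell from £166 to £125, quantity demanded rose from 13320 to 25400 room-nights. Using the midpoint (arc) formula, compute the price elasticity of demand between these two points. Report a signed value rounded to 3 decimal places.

%ΔQ = (25400 − 13320) / [(13320 + 25400)/2] = 12080/19360 = 0.623966…
%ΔP = (125 − 166) / [(166 + 125)/2] = -41/145.5 = -0.281786…
Arc Ed = %ΔQ / %ΔP = (12080/19360) / (-41/145.5) = -2.21432…

-2.214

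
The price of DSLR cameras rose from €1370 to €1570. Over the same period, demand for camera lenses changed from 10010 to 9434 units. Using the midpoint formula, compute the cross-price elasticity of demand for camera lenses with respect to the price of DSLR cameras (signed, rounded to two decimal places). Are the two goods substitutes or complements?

-0.44; complements

%ΔQ_{camera lenses} = (9434 − 10010)/avg = -576/9722 = -0.059247…
%ΔP_{DSLR cameras} = (1570 − 1370)/avg = 200/1470 = 0.136054…
E_cross = (-576/9722) / (200/1470) = -0.4354…
E_cross < 0 ⇒ the goods are complements.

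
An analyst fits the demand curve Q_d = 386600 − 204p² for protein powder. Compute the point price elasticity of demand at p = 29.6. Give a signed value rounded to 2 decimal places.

-1.72

dQ_d/dp = −2·204·p = -12076.8. At p = 29.6, Q_d = 207863.36.
Ed = (dQ_d/dp)·(p/Q_d) = (-12076.8) × (29.6/207863.36) = -1.7197…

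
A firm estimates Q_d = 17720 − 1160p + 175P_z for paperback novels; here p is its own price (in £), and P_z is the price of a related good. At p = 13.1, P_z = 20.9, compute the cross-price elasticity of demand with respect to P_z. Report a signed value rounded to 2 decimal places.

At the given values, Q_d = 17720 − 1160(13.1) + 175(20.9) = 6181.5.
∂Q_d/∂P_z = 175.
E = (175) × (20.9/6181.5) = 0.5916…

0.59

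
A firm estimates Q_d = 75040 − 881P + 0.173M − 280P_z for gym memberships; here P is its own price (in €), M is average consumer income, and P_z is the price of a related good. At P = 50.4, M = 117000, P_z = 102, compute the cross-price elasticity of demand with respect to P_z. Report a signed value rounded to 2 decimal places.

At the given values, Q_d = 75040 − 881(50.4) + 0.173(117000) − 280(102) = 22318.6.
∂Q_d/∂P_z = -280.
E = (-280) × (102/22318.6) = -1.2796…

-1.28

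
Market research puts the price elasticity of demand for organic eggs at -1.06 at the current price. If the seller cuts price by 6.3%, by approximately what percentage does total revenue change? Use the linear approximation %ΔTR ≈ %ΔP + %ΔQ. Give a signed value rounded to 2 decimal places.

%ΔQ ≈ Ed × %ΔP = (-1.06) × (-6.3%) = +6.6780%
%ΔTR ≈ %ΔP + %ΔQ = (-6.3%) + (+6.6780%) = +0.3780%

+0.38%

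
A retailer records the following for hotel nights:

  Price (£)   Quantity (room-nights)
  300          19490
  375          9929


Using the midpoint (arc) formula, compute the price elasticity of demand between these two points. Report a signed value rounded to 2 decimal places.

-2.92

%ΔQ = (9929 − 19490) / [(19490 + 9929)/2] = -9561/14709.5 = -0.649988…
%ΔP = (375 − 300) / [(300 + 375)/2] = 75/337.5 = 0.222222…
Arc Ed = %ΔQ / %ΔP = (-9561/14709.5) / (75/337.5) = -2.9249…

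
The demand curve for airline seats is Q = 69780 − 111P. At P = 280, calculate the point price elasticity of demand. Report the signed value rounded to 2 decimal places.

dQ/dP = −111. At P = 280, Q = 69780 − 111(280) = 38700.
Ed = (dQ/dP)·(P/Q) = −111 × (280/38700) = -0.8031…

-0.80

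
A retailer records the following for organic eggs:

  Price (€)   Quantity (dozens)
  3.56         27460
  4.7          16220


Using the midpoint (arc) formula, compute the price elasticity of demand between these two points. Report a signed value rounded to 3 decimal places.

%ΔQ = (16220 − 27460) / [(27460 + 16220)/2] = -11240/21840 = -0.514652…
%ΔP = (4.7 − 3.56) / [(3.56 + 4.7)/2] = 1.14/4.13 = 0.276029…
Arc Ed = %ΔQ / %ΔP = (-11240/21840) / (1.14/4.13) = -1.86448…

-1.864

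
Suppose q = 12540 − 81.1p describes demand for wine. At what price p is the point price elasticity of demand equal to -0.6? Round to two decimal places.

57.98

Ed = −81.1p/(12540 − 81.1p). Set this equal to -0.6:
81.1p = 0.6·(12540 − 81.1p) ⇒ 81.1p(1 + 0.6) = 0.6·12540
p = 0.6·12540 / (81.1·1.6) = 57.9839…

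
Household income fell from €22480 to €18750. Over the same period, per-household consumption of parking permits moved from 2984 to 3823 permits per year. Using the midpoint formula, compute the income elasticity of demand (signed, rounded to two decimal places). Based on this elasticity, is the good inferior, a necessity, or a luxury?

%ΔQ = (3823 − 2984)/[( 2984 + 3823)/2] = 839/3403.5 = 0.246510…
%ΔIncome = (18750 − 22480)/[( 22480 + 18750)/2] = -3730/20615 = -0.180936…
E_income = (839/3403.5) / (-3730/20615) = -1.3624…
E_income < 0 ⇒ inferior good.

-1.36; inferior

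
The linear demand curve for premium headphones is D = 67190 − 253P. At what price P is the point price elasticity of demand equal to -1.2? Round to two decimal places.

Ed = −253P/(67190 − 253P). Set this equal to -1.2:
253P = 1.2·(67190 − 253P) ⇒ 253P(1 + 1.2) = 1.2·67190
P = 1.2·67190 / (253·2.2) = 144.8580…

144.86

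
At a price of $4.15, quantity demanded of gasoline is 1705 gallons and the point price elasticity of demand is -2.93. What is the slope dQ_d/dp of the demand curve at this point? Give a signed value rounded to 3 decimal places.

Ed = (dQ_d/dp)·(p/Q_d) ⇒ dQ_d/dp = Ed·Q_d/p = (-2.93)·1705/4.15 = -1203.77108…

-1203.771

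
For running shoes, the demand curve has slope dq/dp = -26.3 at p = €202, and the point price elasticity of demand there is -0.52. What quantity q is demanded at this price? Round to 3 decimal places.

Ed = (dq/dp)·(p/q) ⇒ q = (dq/dp)·p/Ed = (-26.3)·202/(-0.52) = 10216.53846…

10216.538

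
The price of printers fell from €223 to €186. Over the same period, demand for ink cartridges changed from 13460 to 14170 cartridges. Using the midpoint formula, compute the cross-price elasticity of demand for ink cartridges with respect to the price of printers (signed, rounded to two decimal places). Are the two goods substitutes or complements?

%ΔQ_{ink cartridges} = (14170 − 13460)/avg = 710/13815 = 0.051393…
%ΔP_{printers} = (186 − 223)/avg = -37/204.5 = -0.180929…
E_cross = (710/13815) / (-37/204.5) = -0.2840…
E_cross < 0 ⇒ the goods are complements.

-0.28; complements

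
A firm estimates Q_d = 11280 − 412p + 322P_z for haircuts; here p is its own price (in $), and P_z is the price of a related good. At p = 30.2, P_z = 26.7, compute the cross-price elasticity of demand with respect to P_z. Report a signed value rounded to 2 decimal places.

At the given values, Q_d = 11280 − 412(30.2) + 322(26.7) = 7435.
∂Q_d/∂P_z = 322.
E = (322) × (26.7/7435) = 1.1563…

1.16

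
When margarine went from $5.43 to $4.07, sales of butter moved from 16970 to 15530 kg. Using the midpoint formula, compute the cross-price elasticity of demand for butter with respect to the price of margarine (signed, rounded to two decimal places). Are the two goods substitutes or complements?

0.31; substitutes

%ΔQ_{butter} = (15530 − 16970)/avg = -1440/16250 = -0.088615…
%ΔP_{margarine} = (4.07 − 5.43)/avg = -1.36/4.75 = -0.286315…
E_cross = (-1440/16250) / (-1.36/4.75) = 0.3095…
E_cross > 0 ⇒ the goods are substitutes.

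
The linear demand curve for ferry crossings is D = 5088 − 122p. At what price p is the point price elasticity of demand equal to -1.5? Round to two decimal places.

25.02

Ed = −122p/(5088 − 122p). Set this equal to -1.5:
122p = 1.5·(5088 − 122p) ⇒ 122p(1 + 1.5) = 1.5·5088
p = 1.5·5088 / (122·2.5) = 25.0229…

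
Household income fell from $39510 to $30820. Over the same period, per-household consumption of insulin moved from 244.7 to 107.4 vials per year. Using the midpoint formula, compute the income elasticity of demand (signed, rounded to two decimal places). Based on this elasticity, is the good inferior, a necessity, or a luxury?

%ΔQ = (107.4 − 244.7)/[( 244.7 + 107.4)/2] = -137.3/176.05 = -0.779892…
%ΔIncome = (30820 − 39510)/[( 39510 + 30820)/2] = -8690/35165 = -0.247120…
E_income = (-137.3/176.05) / (-8690/35165) = 3.1559…
E_income > 1 ⇒ normal good, luxury.

3.16; luxury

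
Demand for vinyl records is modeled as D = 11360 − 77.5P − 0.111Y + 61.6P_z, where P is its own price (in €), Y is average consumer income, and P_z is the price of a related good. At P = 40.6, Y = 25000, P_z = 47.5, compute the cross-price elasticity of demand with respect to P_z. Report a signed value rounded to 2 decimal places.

At the given values, D = 11360 − 77.5(40.6) − 0.111(25000) + 61.6(47.5) = 8364.5.
∂D/∂P_z = 61.6.
E = (61.6) × (47.5/8364.5) = 0.3498…

0.35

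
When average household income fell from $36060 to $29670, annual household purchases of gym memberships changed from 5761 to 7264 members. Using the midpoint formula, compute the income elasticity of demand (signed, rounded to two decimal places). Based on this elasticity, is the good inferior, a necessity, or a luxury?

-1.19; inferior

%ΔQ = (7264 − 5761)/[( 5761 + 7264)/2] = 1503/6512.5 = 0.230786…
%ΔIncome = (29670 − 36060)/[( 36060 + 29670)/2] = -6390/32865 = -0.194431…
E_income = (1503/6512.5) / (-6390/32865) = -1.1869…
E_income < 0 ⇒ inferior good.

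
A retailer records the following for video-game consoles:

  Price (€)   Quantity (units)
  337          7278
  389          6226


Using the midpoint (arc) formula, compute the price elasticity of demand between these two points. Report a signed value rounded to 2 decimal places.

%ΔQ = (6226 − 7278) / [(7278 + 6226)/2] = -1052/6752 = -0.155805…
%ΔP = (389 − 337) / [(337 + 389)/2] = 52/363 = 0.143250…
Arc Ed = %ΔQ / %ΔP = (-1052/6752) / (52/363) = -1.0876…

-1.09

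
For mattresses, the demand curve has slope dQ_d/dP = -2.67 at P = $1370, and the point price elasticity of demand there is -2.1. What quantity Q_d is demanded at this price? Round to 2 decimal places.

1741.86

Ed = (dQ_d/dP)·(P/Q_d) ⇒ Q_d = (dQ_d/dP)·P/Ed = (-2.67)·1370/(-2.1) = 1741.8571…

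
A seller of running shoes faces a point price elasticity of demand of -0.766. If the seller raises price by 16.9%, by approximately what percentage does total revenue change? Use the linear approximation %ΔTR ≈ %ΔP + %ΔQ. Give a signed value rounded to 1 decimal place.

%ΔQ ≈ Ed × %ΔP = (-0.766) × (+16.9%) = -12.9454%
%ΔTR ≈ %ΔP + %ΔQ = (+16.9%) + (-12.9454%) = +3.9546%

+4.0%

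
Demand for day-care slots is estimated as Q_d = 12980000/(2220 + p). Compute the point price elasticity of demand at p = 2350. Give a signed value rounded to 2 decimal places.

dQ_d/dp = −12980000/(2220 + p)² = -0.621502. At p = 2350, Q_d = 2840.26.
Ed = (dQ_d/dp)·(p/Q_d) = (-0.621502) × (2350/2840.26) = -0.5142…

-0.51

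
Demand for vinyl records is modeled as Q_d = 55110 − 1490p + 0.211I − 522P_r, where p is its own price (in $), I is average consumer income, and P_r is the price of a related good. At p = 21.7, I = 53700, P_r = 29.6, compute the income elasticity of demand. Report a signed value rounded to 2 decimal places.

At the given values, Q_d = 55110 − 1490(21.7) + 0.211(53700) − 522(29.6) = 18656.5.
∂Q_d/∂I = 0.211.
E = (0.211) × (53700/18656.5) = 0.6073…

0.61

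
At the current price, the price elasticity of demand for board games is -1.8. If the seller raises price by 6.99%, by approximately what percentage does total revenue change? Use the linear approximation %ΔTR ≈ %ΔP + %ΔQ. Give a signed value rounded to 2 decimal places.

%ΔQ ≈ Ed × %ΔP = (-1.8) × (+6.99%) = -12.5820%
%ΔTR ≈ %ΔP + %ΔQ = (+6.99%) + (-12.5820%) = -5.5920%

-5.59%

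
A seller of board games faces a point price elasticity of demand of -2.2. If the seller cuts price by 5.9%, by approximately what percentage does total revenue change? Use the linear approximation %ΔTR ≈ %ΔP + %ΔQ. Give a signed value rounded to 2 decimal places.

+7.08%

%ΔQ ≈ Ed × %ΔP = (-2.2) × (-5.9%) = +12.9800%
%ΔTR ≈ %ΔP + %ΔQ = (-5.9%) + (+12.9800%) = +7.0800%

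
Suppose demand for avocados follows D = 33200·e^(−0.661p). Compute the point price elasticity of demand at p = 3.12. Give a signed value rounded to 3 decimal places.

dD/dp = −0.661·D = -2790.52. At p = 3.12, D = 4221.67.
Ed = (dD/dp)·(p/D) = (-2790.52) × (3.12/4221.67) = -2.06232

-2.062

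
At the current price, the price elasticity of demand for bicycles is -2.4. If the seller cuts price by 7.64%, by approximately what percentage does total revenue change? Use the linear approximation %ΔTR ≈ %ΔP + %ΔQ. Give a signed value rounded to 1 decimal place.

+10.7%

%ΔQ ≈ Ed × %ΔP = (-2.4) × (-7.64%) = +18.3360%
%ΔTR ≈ %ΔP + %ΔQ = (-7.64%) + (+18.3360%) = +10.6960%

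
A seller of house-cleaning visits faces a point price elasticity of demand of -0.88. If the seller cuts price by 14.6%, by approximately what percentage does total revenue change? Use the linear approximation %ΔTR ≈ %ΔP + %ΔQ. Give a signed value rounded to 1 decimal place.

%ΔQ ≈ Ed × %ΔP = (-0.88) × (-14.6%) = +12.8480%
%ΔTR ≈ %ΔP + %ΔQ = (-14.6%) + (+12.8480%) = -1.7520%

-1.8%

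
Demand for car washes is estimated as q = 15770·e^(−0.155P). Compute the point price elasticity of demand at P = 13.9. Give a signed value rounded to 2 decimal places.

dq/dP = −0.155·q = -283.45. At P = 13.9, q = 1828.71.
Ed = (dq/dP)·(P/q) = (-283.45) × (13.9/1828.71) = -2.1545

-2.15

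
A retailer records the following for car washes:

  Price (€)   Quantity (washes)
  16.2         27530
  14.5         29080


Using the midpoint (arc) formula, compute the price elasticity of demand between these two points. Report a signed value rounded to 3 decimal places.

%ΔQ = (29080 − 27530) / [(27530 + 29080)/2] = 1550/28305 = 0.054760…
%ΔP = (14.5 − 16.2) / [(16.2 + 14.5)/2] = -1.7/15.35 = -0.110749…
Arc Ed = %ΔQ / %ΔP = (1550/28305) / (-1.7/15.35) = -0.49445…

-0.494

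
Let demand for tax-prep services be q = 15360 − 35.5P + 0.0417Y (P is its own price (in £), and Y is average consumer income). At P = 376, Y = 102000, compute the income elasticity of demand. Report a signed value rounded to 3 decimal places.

At the given values, q = 15360 − 35.5(376) + 0.0417(102000) = 6265.4.
∂q/∂Y = 0.0417.
E = (0.0417) × (102000/6265.4) = 0.67887…

0.679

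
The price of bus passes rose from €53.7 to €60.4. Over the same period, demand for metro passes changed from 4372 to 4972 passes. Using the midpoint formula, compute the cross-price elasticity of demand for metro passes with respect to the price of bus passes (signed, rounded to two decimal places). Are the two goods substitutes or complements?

%ΔQ_{metro passes} = (4972 − 4372)/avg = 600/4672 = 0.128424…
%ΔP_{bus passes} = (60.4 − 53.7)/avg = 6.7/57.05 = 0.117440…
E_cross = (600/4672) / (6.7/57.05) = 1.0935…
E_cross > 0 ⇒ the goods are substitutes.

1.09; substitutes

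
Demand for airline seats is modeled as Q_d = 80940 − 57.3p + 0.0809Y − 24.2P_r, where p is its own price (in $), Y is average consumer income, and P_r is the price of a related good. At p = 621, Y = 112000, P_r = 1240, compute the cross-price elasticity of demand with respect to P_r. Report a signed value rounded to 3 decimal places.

At the given values, Q_d = 80940 − 57.3(621) + 0.0809(112000) − 24.2(1240) = 24409.5.
∂Q_d/∂P_r = -24.2.
E = (-24.2) × (1240/24409.5) = -1.22935…

-1.229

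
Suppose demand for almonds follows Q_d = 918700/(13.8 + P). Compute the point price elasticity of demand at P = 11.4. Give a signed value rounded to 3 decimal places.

dQ_d/dP = −918700/(13.8 + P)² = -1446.68. At P = 11.4, Q_d = 36456.3.
Ed = (dQ_d/dP)·(P/Q_d) = (-1446.68) × (11.4/36456.3) = -0.45238…

-0.452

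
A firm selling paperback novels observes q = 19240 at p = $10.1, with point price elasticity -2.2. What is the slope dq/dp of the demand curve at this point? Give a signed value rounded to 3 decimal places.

-4190.891

Ed = (dq/dp)·(p/q) ⇒ dq/dp = Ed·q/p = (-2.2)·19240/10.1 = -4190.89108…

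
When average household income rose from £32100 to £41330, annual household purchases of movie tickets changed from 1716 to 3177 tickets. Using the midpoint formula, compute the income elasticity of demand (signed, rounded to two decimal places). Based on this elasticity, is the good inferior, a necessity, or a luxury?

%ΔQ = (3177 − 1716)/[( 1716 + 3177)/2] = 1461/2446.5 = 0.597179…
%ΔIncome = (41330 − 32100)/[( 32100 + 41330)/2] = 9230/36715 = 0.251395…
E_income = (1461/2446.5) / (9230/36715) = 2.3754…
E_income > 1 ⇒ normal good, luxury.

2.38; luxury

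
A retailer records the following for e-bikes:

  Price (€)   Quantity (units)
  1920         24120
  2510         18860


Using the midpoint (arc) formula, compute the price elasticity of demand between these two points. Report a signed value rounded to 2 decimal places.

%ΔQ = (18860 − 24120) / [(24120 + 18860)/2] = -5260/21490 = -0.244765…
%ΔP = (2510 − 1920) / [(1920 + 2510)/2] = 590/2215 = 0.266365…
Arc Ed = %ΔQ / %ΔP = (-5260/21490) / (590/2215) = -0.9189…

-0.92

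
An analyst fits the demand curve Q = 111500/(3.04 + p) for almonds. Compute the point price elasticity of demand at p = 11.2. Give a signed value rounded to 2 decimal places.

dQ/dp = −111500/(3.04 + p)² = -549.863. At p = 11.2, Q = 7830.06.
Ed = (dQ/dp)·(p/Q) = (-549.863) × (11.2/7830.06) = -0.7865…

-0.79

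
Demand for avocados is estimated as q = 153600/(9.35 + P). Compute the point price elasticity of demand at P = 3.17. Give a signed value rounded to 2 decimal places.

-0.25

dq/dP = −153600/(9.35 + P)² = -979.902. At P = 3.17, q = 12268.4.
Ed = (dq/dP)·(P/q) = (-979.902) × (3.17/12268.4) = -0.2531…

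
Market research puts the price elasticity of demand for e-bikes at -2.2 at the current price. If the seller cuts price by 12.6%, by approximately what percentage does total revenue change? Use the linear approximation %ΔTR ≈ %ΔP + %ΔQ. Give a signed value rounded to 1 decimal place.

%ΔQ ≈ Ed × %ΔP = (-2.2) × (-12.6%) = +27.7200%
%ΔTR ≈ %ΔP + %ΔQ = (-12.6%) + (+27.7200%) = +15.1200%

+15.1%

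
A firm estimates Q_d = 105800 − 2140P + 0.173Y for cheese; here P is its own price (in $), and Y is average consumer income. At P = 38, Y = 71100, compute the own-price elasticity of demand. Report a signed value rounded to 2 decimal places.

At the given values, Q_d = 105800 − 2140(38) + 0.173(71100) = 36780.3.
∂Q_d/∂P = −2140.
E = (-2140) × (38/36780.3) = -2.2109…

-2.21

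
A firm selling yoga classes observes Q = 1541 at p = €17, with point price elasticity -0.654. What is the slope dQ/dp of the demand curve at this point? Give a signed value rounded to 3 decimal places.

Ed = (dQ/dp)·(p/Q) ⇒ dQ/dp = Ed·Q/p = (-0.654)·1541/17 = -59.28317…

-59.283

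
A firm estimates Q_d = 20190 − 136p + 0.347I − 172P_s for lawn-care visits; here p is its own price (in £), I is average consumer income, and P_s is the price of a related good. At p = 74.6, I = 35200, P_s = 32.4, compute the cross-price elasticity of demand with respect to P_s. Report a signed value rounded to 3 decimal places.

-0.334

At the given values, Q_d = 20190 − 136(74.6) + 0.347(35200) − 172(32.4) = 16686.
∂Q_d/∂P_s = -172.
E = (-172) × (32.4/16686) = -0.33398…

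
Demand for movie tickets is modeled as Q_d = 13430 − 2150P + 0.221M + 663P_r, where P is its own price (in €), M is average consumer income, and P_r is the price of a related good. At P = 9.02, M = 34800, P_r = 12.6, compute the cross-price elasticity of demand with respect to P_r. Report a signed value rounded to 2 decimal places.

At the given values, Q_d = 13430 − 2150(9.02) + 0.221(34800) + 663(12.6) = 10081.6.
∂Q_d/∂P_r = 663.
E = (663) × (12.6/10081.6) = 0.8286…

0.83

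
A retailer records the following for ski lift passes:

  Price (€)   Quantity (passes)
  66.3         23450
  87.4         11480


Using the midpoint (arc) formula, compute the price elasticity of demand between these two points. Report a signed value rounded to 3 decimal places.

%ΔQ = (11480 − 23450) / [(23450 + 11480)/2] = -11970/17465 = -0.685370…
%ΔP = (87.4 − 66.3) / [(66.3 + 87.4)/2] = 21.1/76.85 = 0.274560…
Arc Ed = %ΔQ / %ΔP = (-11970/17465) / (21.1/76.85) = -2.49624…

-2.496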